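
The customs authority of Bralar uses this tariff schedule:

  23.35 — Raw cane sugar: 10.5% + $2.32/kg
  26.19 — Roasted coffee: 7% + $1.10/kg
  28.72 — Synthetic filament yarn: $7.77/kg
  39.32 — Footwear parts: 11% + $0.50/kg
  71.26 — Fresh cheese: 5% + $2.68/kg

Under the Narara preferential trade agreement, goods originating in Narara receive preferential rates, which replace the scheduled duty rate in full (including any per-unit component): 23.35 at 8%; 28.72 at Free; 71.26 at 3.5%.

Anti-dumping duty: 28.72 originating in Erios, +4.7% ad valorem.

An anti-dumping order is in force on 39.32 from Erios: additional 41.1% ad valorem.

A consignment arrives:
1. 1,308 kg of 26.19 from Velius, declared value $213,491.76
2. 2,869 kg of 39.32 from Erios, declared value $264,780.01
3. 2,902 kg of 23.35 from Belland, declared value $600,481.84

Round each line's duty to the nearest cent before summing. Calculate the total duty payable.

Line 1 (26.19, Velius, 1,308 kg, $213,491.76):
Base rate for 26.19 is 7% + $1.10/kg.
Duty = $213,491.76 × 7% + 1,308 × $1.10 = $16,383.22.
Line 2 (39.32, Erios, 2,869 kg, $264,780.01):
Base rate for 39.32 is 11% + $0.50/kg.
Additional duty on 39.32 from Erios: +41.1%. Applied ad valorem rate: 11% + 41.1% = 52.1%.
Duty = $264,780.01 × 52.1% + 2,869 × $0.50 = $139,384.89.
Line 3 (23.35, Belland, 2,902 kg, $600,481.84):
Base rate for 23.35 is 10.5% + $2.32/kg.
23.35 has an FTA preferential rate, but origin Belland is not Narara; base rate stands.
Duty = $600,481.84 × 10.5% + 2,902 × $2.32 = $69,783.23.
Total = $16,383.22 + $139,384.89 + $69,783.23 = $225,551.34.

$225,551.34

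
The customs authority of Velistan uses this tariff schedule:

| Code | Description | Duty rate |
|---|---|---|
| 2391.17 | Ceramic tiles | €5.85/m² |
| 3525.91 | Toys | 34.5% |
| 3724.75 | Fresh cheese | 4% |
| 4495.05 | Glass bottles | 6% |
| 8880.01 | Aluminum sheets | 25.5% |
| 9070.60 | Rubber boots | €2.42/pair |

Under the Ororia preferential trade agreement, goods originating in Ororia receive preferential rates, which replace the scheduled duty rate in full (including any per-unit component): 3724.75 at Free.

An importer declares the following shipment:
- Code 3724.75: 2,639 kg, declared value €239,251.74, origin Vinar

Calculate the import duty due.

€9,570.07

Line 1 (3724.75, Vinar, 2,639 kg, €239,251.74):
Base rate for 3724.75 is 4%.
3724.75 has an FTA preferential rate, but origin Vinar is not Ororia; base rate stands.
Duty = €239,251.74 × 4% = €9,570.07.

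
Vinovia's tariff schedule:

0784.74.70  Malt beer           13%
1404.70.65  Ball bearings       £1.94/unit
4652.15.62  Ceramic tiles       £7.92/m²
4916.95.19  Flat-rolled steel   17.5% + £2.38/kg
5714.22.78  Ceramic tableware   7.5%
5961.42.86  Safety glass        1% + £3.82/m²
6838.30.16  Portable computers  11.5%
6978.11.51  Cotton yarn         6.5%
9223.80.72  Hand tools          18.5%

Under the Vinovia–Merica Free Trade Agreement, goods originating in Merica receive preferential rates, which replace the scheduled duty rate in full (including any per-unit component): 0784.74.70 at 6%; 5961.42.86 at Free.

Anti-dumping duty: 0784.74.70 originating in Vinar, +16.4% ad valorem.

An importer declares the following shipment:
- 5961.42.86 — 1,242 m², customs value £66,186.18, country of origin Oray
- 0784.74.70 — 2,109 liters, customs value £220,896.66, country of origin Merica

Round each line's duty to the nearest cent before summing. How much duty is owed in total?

£18,660.10

Line 1 (5961.42.86, Oray, 1,242 m², £66,186.18):
Base rate for 5961.42.86 is 1% + £3.82/m².
5961.42.86 has an FTA preferential rate, but origin Oray is not Merica; base rate stands.
Duty = £66,186.18 × 1% + 1,242 × £3.82 = £5,406.30.
Line 2 (0784.74.70, Merica, 2,109 liters, £220,896.66):
Base rate for 0784.74.70 is 13%.
Origin Merica qualifies under the Vinovia–Merica agreement and 0784.74.70 is covered: preferential rate 6% applies instead.
The additional-duty order on 0784.74.70 targets Vinar, not Merica; it does not apply.
Duty = £220,896.66 × 6% = £13,253.80.
Total = £5,406.30 + £13,253.80 = £18,660.10.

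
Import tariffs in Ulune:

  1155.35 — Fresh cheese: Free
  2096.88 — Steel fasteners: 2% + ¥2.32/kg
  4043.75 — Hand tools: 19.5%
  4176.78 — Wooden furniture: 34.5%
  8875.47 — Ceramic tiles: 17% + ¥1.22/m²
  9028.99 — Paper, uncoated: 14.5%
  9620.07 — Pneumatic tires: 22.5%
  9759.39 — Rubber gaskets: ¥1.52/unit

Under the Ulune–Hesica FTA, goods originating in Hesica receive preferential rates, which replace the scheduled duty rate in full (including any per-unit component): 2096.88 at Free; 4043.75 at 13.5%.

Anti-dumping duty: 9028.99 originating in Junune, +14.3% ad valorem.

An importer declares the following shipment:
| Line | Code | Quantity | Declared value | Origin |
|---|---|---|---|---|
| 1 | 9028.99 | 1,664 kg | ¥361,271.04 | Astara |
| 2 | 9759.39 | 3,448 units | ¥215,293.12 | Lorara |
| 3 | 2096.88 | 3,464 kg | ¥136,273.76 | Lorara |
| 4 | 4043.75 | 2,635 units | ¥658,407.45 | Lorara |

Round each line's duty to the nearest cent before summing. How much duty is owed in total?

¥196,776.67

Line 1 (9028.99, Astara, 1,664 kg, ¥361,271.04):
Base rate for 9028.99 is 14.5%.
The additional-duty order on 9028.99 targets Junune, not Astara; it does not apply.
Duty = ¥361,271.04 × 14.5% = ¥52,384.30.
Line 2 (9759.39, Lorara, 3,448 units, ¥215,293.12):
Base rate for 9759.39 is ¥1.52/unit.
Duty = 3,448 × ¥1.52 = ¥5,240.96.
Line 3 (2096.88, Lorara, 3,464 kg, ¥136,273.76):
Base rate for 2096.88 is 2% + ¥2.32/kg.
2096.88 has an FTA preferential rate, but origin Lorara is not Hesica; base rate stands.
Duty = ¥136,273.76 × 2% + 3,464 × ¥2.32 = ¥10,761.96.
Line 4 (4043.75, Lorara, 2,635 units, ¥658,407.45):
Base rate for 4043.75 is 19.5%.
4043.75 has an FTA preferential rate, but origin Lorara is not Hesica; base rate stands.
Duty = ¥658,407.45 × 19.5% = ¥128,389.45.
Total = ¥52,384.30 + ¥5,240.96 + ¥10,761.96 + ¥128,389.45 = ¥196,776.67.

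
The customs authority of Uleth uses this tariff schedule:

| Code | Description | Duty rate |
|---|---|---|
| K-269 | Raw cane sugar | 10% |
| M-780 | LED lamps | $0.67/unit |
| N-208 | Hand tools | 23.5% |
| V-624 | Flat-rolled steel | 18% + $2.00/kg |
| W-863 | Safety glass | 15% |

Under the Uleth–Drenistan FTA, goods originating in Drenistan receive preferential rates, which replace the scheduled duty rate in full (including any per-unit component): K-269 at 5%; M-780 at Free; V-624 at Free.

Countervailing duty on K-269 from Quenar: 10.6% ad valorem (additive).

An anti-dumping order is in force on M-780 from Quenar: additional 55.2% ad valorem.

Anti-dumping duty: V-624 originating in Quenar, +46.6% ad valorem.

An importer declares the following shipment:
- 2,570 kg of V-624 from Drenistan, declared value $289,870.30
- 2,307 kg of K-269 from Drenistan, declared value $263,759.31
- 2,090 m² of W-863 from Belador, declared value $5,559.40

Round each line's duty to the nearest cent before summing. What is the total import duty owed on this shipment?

$14,021.88

Line 1 (V-624, Drenistan, 2,570 kg, $289,870.30):
Base rate for V-624 is 18% + $2.00/kg.
Origin Drenistan qualifies under the Uleth–Drenistan agreement and V-624 is covered: preferential rate Free applies instead.
The additional-duty order on V-624 targets Quenar, not Drenistan; it does not apply.
Duty = $289,870.30 × 0% = $0.00.
Line 2 (K-269, Drenistan, 2,307 kg, $263,759.31):
Base rate for K-269 is 10%.
Origin Drenistan qualifies under the Uleth–Drenistan agreement and K-269 is covered: preferential rate 5% applies instead.
The additional-duty order on K-269 targets Quenar, not Drenistan; it does not apply.
Duty = $263,759.31 × 5% = $13,187.97.
Line 3 (W-863, Belador, 2,090 m², $5,559.40):
Base rate for W-863 is 15%.
Duty = $5,559.40 × 15% = $833.91.
Total = $0.00 + $13,187.97 + $833.91 = $14,021.88.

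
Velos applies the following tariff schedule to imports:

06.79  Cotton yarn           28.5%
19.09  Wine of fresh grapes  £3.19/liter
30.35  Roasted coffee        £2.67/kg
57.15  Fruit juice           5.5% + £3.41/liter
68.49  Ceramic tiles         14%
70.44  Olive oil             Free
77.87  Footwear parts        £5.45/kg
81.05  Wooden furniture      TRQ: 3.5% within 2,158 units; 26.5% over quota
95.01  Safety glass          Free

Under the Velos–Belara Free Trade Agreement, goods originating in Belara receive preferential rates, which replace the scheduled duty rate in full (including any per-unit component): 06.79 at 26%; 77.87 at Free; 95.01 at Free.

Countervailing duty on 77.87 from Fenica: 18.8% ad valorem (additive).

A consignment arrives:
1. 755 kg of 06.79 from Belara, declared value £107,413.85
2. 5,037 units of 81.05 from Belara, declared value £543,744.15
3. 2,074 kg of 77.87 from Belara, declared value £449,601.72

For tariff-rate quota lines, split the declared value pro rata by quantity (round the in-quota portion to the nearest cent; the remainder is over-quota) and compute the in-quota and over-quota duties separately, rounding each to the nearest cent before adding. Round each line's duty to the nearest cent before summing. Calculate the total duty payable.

Line 1 (06.79, Belara, 755 kg, £107,413.85):
Base rate for 06.79 is 28.5%.
Origin Belara qualifies under the Velos–Belara agreement and 06.79 is covered: preferential rate 26% applies instead.
Duty = £107,413.85 × 26% = £27,927.60.
Line 2 (81.05, Belara, 5,037 units, £543,744.15):
Code 81.05 is under a tariff-rate quota (threshold 2,158 units). In-quota: 2,158 units at 3.5%; over-quota: 2,879 units at 26.5%.
Pro-rata value split: in-quota = £543,744.15 × 2,158/5,037 = £232,956.10; over-quota = £543,744.15 − £232,956.10 = £310,788.05.
In-quota duty = £232,956.10 × 3.5% = £8,153.46. Over-quota duty = £310,788.05 × 26.5% = £82,358.83.
Line duty = £8,153.46 + £82,358.83 = £90,512.29.
Line 3 (77.87, Belara, 2,074 kg, £449,601.72):
Base rate for 77.87 is £5.45/kg.
Origin Belara qualifies under the Velos–Belara agreement and 77.87 is covered: preferential rate Free applies instead.
The additional-duty order on 77.87 targets Fenica, not Belara; it does not apply.
Duty = £449,601.72 × 0% = £0.00.
Total = £27,927.60 + £90,512.29 + £0.00 = £118,439.89.

£118,439.89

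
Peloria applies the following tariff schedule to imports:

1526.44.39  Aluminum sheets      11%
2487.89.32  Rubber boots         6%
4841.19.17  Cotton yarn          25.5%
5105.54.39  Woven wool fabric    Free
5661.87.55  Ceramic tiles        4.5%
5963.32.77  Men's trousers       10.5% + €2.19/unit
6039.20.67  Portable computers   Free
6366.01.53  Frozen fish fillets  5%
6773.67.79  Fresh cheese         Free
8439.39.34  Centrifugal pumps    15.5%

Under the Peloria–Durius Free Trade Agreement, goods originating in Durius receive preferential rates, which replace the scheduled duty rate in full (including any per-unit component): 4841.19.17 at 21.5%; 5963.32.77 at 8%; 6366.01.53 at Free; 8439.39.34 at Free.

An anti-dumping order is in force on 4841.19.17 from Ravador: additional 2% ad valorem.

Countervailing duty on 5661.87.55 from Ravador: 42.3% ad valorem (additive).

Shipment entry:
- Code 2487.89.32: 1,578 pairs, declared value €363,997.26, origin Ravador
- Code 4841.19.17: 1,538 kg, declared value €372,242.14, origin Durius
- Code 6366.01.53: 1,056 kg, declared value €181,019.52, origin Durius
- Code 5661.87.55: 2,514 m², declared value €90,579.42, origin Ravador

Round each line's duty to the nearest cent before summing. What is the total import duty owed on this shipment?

Line 1 (2487.89.32, Ravador, 1,578 pairs, €363,997.26):
Base rate for 2487.89.32 is 6%.
Duty = €363,997.26 × 6% = €21,839.84.
Line 2 (4841.19.17, Durius, 1,538 kg, €372,242.14):
Base rate for 4841.19.17 is 25.5%.
Origin Durius qualifies under the Peloria–Durius agreement and 4841.19.17 is covered: preferential rate 21.5% applies instead.
The additional-duty order on 4841.19.17 targets Ravador, not Durius; it does not apply.
Duty = €372,242.14 × 21.5% = €80,032.06.
Line 3 (6366.01.53, Durius, 1,056 kg, €181,019.52):
Base rate for 6366.01.53 is 5%.
Origin Durius qualifies under the Peloria–Durius agreement and 6366.01.53 is covered: preferential rate Free applies instead.
Duty = €181,019.52 × 0% = €0.00.
Line 4 (5661.87.55, Ravador, 2,514 m², €90,579.42):
Base rate for 5661.87.55 is 4.5%.
Additional duty on 5661.87.55 from Ravador: +42.3%. Applied ad valorem rate: 4.5% + 42.3% = 46.8%.
Duty = €90,579.42 × 46.8% = €42,391.17.
Total = €21,839.84 + €80,032.06 + €0.00 + €42,391.17 = €144,263.07.

€144,263.07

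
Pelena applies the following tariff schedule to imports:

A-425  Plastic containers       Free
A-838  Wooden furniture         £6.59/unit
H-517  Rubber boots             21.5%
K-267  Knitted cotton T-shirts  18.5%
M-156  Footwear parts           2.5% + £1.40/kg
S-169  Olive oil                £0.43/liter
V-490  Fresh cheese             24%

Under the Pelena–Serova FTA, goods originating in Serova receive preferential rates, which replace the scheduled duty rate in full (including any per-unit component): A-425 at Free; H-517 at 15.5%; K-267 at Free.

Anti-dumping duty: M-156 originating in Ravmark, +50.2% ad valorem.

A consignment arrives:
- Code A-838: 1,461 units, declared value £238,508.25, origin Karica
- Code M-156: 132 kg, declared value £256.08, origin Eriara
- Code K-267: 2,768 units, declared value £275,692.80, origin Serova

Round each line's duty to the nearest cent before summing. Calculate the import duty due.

Line 1 (A-838, Karica, 1,461 units, £238,508.25):
Base rate for A-838 is £6.59/unit.
Duty = 1,461 × £6.59 = £9,627.99.
Line 2 (M-156, Eriara, 132 kg, £256.08):
Base rate for M-156 is 2.5% + £1.40/kg.
The additional-duty order on M-156 targets Ravmark, not Eriara; it does not apply.
Duty = £256.08 × 2.5% + 132 × £1.40 = £191.20.
Line 3 (K-267, Serova, 2,768 units, £275,692.80):
Base rate for K-267 is 18.5%.
Origin Serova qualifies under the Pelena–Serova agreement and K-267 is covered: preferential rate Free applies instead.
Duty = £275,692.80 × 0% = £0.00.
Total = £9,627.99 + £191.20 + £0.00 = £9,819.19.

£9,819.19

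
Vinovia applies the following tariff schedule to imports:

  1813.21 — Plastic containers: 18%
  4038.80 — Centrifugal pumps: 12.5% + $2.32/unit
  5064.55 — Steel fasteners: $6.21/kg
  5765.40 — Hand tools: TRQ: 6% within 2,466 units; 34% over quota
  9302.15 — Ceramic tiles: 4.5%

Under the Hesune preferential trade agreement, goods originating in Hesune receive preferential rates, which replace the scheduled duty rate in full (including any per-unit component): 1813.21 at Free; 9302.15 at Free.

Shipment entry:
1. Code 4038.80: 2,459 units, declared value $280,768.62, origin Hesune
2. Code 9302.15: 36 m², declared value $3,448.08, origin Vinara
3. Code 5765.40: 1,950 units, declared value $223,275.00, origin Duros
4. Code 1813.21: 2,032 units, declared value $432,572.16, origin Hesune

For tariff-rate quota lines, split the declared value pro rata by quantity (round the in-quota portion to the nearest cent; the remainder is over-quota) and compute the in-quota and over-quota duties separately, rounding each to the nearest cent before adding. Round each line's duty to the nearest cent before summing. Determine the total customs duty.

$54,352.62

Line 1 (4038.80, Hesune, 2,459 units, $280,768.62):
Base rate for 4038.80 is 12.5% + $2.32/unit.
Origin Hesune is the FTA partner but 4038.80 is not on the preference list; base rate stands.
Duty = $280,768.62 × 12.5% + 2,459 × $2.32 = $40,800.96.
Line 2 (9302.15, Vinara, 36 m², $3,448.08):
Base rate for 9302.15 is 4.5%.
9302.15 has an FTA preferential rate, but origin Vinara is not Hesune; base rate stands.
Duty = $3,448.08 × 4.5% = $155.16.
Line 3 (5765.40, Duros, 1,950 units, $223,275.00):
Code 5765.40 is under a tariff-rate quota (threshold 2,466 units). Quantity 1,950 units is within the quota, so the in-quota rate 6% applies to the full value.
Duty = $223,275.00 × 6% = $13,396.50.
Line 4 (1813.21, Hesune, 2,032 units, $432,572.16):
Base rate for 1813.21 is 18%.
Origin Hesune qualifies under the Vinovia–Hesune agreement and 1813.21 is covered: preferential rate Free applies instead.
Duty = $432,572.16 × 0% = $0.00.
Total = $40,800.96 + $155.16 + $13,396.50 + $0.00 = $54,352.62.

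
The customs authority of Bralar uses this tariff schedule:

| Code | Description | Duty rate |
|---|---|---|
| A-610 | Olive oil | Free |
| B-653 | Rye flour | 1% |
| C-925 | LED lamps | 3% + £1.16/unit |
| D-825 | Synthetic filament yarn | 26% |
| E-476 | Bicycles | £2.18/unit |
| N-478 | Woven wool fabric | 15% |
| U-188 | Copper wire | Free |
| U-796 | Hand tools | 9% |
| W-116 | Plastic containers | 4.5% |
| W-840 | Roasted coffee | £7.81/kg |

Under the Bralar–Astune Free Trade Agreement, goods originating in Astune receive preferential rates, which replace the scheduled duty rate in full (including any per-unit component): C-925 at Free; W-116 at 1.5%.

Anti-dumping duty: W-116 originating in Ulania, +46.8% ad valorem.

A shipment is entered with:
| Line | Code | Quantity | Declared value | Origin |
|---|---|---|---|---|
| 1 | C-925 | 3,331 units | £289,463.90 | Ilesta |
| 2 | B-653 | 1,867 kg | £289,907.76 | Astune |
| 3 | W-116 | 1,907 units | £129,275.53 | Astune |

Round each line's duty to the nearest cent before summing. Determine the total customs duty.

£17,386.09

Line 1 (C-925, Ilesta, 3,331 units, £289,463.90):
Base rate for C-925 is 3% + £1.16/unit.
C-925 has an FTA preferential rate, but origin Ilesta is not Astune; base rate stands.
Duty = £289,463.90 × 3% + 3,331 × £1.16 = £12,547.88.
Line 2 (B-653, Astune, 1,867 kg, £289,907.76):
Base rate for B-653 is 1%.
Origin Astune is the FTA partner but B-653 is not on the preference list; base rate stands.
Duty = £289,907.76 × 1% = £2,899.08.
Line 3 (W-116, Astune, 1,907 units, £129,275.53):
Base rate for W-116 is 4.5%.
Origin Astune qualifies under the Bralar–Astune agreement and W-116 is covered: preferential rate 1.5% applies instead.
The additional-duty order on W-116 targets Ulania, not Astune; it does not apply.
Duty = £129,275.53 × 1.5% = £1,939.13.
Total = £12,547.88 + £2,899.08 + £1,939.13 = £17,386.09.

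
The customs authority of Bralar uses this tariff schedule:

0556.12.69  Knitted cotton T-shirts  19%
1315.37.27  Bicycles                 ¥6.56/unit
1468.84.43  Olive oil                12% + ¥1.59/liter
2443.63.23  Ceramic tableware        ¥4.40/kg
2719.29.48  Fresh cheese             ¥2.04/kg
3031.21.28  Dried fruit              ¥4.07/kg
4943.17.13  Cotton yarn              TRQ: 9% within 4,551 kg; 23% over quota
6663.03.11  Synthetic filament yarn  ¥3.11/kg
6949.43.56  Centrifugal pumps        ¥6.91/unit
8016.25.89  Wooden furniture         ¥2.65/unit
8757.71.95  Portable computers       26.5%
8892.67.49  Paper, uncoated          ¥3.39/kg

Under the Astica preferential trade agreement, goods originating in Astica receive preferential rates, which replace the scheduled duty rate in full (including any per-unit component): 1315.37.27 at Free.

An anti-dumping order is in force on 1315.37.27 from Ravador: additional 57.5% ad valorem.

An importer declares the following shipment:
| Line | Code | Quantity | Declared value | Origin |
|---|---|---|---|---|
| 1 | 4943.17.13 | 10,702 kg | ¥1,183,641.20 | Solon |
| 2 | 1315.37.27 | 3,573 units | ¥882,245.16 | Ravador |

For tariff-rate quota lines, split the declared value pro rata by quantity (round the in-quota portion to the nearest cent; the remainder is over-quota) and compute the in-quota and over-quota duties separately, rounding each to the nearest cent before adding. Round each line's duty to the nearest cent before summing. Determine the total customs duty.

¥732,499.64

Line 1 (4943.17.13, Solon, 10,702 kg, ¥1,183,641.20):
Code 4943.17.13 is under a tariff-rate quota (threshold 4,551 kg). In-quota: 4,551 kg at 9%; over-quota: 6,151 kg at 23%.
Pro-rata value split: in-quota = ¥1,183,641.20 × 4,551/10,702 = ¥503,340.60; over-quota = ¥1,183,641.20 − ¥503,340.60 = ¥680,300.60.
In-quota duty = ¥503,340.60 × 9% = ¥45,300.65. Over-quota duty = ¥680,300.60 × 23% = ¥156,469.14.
Line duty = ¥45,300.65 + ¥156,469.14 = ¥201,769.79.
Line 2 (1315.37.27, Ravador, 3,573 units, ¥882,245.16):
Base rate for 1315.37.27 is ¥6.56/unit.
1315.37.27 has an FTA preferential rate, but origin Ravador is not Astica; base rate stands.
Additional duty on 1315.37.27 from Ravador: +57.5% ad valorem. Applied ad valorem rate = 57.5%.
Duty = ¥882,245.16 × 57.5% + 3,573 × ¥6.56 = ¥530,729.85.
Total = ¥201,769.79 + ¥530,729.85 = ¥732,499.64.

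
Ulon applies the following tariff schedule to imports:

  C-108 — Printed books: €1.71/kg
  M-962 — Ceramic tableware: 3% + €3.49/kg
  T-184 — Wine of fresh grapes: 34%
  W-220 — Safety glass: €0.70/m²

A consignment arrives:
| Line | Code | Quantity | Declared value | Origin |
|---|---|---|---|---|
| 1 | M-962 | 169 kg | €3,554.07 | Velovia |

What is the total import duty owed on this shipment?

Line 1 (M-962, Velovia, 169 kg, €3,554.07):
Base rate for M-962 is 3% + €3.49/kg.
Duty = €3,554.07 × 3% + 169 × €3.49 = €696.43.

€696.43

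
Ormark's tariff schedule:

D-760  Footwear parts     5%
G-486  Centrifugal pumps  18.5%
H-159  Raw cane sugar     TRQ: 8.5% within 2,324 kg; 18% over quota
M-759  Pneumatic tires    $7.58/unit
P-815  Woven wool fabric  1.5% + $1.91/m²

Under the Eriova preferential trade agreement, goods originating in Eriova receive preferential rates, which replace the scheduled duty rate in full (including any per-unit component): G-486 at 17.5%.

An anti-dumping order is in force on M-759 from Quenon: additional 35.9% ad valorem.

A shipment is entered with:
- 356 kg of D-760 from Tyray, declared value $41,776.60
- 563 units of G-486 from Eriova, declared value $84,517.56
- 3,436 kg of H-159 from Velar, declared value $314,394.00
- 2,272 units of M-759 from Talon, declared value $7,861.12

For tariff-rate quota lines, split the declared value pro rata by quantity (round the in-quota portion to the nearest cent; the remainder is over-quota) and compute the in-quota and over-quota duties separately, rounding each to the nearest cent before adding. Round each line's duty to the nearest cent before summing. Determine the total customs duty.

$70,490.71

Line 1 (D-760, Tyray, 356 kg, $41,776.60):
Base rate for D-760 is 5%.
Duty = $41,776.60 × 5% = $2,088.83.
Line 2 (G-486, Eriova, 563 units, $84,517.56):
Base rate for G-486 is 18.5%.
Origin Eriova qualifies under the Ormark–Eriova agreement and G-486 is covered: preferential rate 17.5% applies instead.
Duty = $84,517.56 × 17.5% = $14,790.57.
Line 3 (H-159, Velar, 3,436 kg, $314,394.00):
Code H-159 is under a tariff-rate quota (threshold 2,324 kg). In-quota: 2,324 kg at 8.5%; over-quota: 1,112 kg at 18%.
Pro-rata value split: in-quota = $314,394.00 × 2,324/3,436 = $212,646.00; over-quota = $314,394.00 − $212,646.00 = $101,748.00.
In-quota duty = $212,646.00 × 8.5% = $18,074.91. Over-quota duty = $101,748.00 × 18% = $18,314.64.
Line duty = $18,074.91 + $18,314.64 = $36,389.55.
Line 4 (M-759, Talon, 2,272 units, $7,861.12):
Base rate for M-759 is $7.58/unit.
The additional-duty order on M-759 targets Quenon, not Talon; it does not apply.
Duty = 2,272 × $7.58 = $17,221.76.
Total = $2,088.83 + $14,790.57 + $36,389.55 + $17,221.76 = $70,490.71.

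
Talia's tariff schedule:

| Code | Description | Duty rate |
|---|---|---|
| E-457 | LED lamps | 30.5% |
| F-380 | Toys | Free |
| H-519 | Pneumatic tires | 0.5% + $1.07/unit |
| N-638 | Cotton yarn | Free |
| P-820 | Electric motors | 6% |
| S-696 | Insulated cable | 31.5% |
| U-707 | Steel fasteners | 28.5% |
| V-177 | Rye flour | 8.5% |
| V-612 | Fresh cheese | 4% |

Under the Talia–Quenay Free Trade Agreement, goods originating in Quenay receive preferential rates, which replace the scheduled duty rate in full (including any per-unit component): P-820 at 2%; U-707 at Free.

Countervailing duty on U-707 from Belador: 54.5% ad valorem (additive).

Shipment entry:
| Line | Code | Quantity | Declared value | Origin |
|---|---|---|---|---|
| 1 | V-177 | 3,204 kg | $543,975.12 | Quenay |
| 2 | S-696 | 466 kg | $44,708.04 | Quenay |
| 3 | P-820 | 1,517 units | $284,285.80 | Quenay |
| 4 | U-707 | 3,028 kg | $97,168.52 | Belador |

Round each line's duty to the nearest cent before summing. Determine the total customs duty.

$146,656.51

Line 1 (V-177, Quenay, 3,204 kg, $543,975.12):
Base rate for V-177 is 8.5%.
Origin Quenay is the FTA partner but V-177 is not on the preference list; base rate stands.
Duty = $543,975.12 × 8.5% = $46,237.89.
Line 2 (S-696, Quenay, 466 kg, $44,708.04):
Base rate for S-696 is 31.5%.
Origin Quenay is the FTA partner but S-696 is not on the preference list; base rate stands.
Duty = $44,708.04 × 31.5% = $14,083.03.
Line 3 (P-820, Quenay, 1,517 units, $284,285.80):
Base rate for P-820 is 6%.
Origin Quenay qualifies under the Talia–Quenay agreement and P-820 is covered: preferential rate 2% applies instead.
Duty = $284,285.80 × 2% = $5,685.72.
Line 4 (U-707, Belador, 3,028 kg, $97,168.52):
Base rate for U-707 is 28.5%.
U-707 has an FTA preferential rate, but origin Belador is not Quenay; base rate stands.
Additional duty on U-707 from Belador: +54.5%. Applied ad valorem rate: 28.5% + 54.5% = 83%.
Duty = $97,168.52 × 83% = $80,649.87.
Total = $46,237.89 + $14,083.03 + $5,685.72 + $80,649.87 = $146,656.51.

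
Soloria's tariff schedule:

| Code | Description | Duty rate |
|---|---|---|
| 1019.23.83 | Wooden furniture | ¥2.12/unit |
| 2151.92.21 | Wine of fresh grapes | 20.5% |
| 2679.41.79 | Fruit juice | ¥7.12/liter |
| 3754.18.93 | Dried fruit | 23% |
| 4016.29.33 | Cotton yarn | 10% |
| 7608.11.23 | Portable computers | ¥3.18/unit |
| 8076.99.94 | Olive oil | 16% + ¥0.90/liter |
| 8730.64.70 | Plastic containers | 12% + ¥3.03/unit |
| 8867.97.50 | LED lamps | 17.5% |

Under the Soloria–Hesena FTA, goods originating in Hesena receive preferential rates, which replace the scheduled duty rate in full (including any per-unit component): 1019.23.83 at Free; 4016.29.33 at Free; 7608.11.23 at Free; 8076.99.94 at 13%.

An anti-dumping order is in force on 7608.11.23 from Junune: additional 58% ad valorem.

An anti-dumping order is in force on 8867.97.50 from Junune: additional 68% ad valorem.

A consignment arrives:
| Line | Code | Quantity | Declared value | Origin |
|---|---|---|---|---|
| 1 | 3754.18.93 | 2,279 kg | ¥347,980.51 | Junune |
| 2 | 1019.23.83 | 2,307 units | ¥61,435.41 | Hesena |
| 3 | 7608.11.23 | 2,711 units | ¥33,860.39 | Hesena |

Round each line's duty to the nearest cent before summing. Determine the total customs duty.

¥80,035.52

Line 1 (3754.18.93, Junune, 2,279 kg, ¥347,980.51):
Base rate for 3754.18.93 is 23%.
Duty = ¥347,980.51 × 23% = ¥80,035.52.
Line 2 (1019.23.83, Hesena, 2,307 units, ¥61,435.41):
Base rate for 1019.23.83 is ¥2.12/unit.
Origin Hesena qualifies under the Soloria–Hesena agreement and 1019.23.83 is covered: preferential rate Free applies instead.
Duty = ¥61,435.41 × 0% = ¥0.00.
Line 3 (7608.11.23, Hesena, 2,711 units, ¥33,860.39):
Base rate for 7608.11.23 is ¥3.18/unit.
Origin Hesena qualifies under the Soloria–Hesena agreement and 7608.11.23 is covered: preferential rate Free applies instead.
The additional-duty order on 7608.11.23 targets Junune, not Hesena; it does not apply.
Duty = ¥33,860.39 × 0% = ¥0.00.
Total = ¥80,035.52 + ¥0.00 + ¥0.00 = ¥80,035.52.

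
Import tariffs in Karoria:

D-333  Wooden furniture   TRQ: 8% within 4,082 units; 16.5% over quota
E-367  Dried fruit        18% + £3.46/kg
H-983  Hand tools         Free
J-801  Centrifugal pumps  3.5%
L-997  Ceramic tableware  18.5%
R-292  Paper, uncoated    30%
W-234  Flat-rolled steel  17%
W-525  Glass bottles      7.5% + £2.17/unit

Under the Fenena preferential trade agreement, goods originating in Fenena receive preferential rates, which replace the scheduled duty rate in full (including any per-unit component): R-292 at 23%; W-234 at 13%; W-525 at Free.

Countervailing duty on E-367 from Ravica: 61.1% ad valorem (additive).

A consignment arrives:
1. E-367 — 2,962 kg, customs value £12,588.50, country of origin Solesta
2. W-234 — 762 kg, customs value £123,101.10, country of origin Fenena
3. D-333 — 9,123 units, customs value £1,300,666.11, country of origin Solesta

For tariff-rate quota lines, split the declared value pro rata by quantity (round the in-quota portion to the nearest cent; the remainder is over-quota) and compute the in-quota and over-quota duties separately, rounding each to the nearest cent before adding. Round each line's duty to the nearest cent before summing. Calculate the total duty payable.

£193,659.99

Line 1 (E-367, Solesta, 2,962 kg, £12,588.50):
Base rate for E-367 is 18% + £3.46/kg.
The additional-duty order on E-367 targets Ravica, not Solesta; it does not apply.
Duty = £12,588.50 × 18% + 2,962 × £3.46 = £12,514.45.
Line 2 (W-234, Fenena, 762 kg, £123,101.10):
Base rate for W-234 is 17%.
Origin Fenena qualifies under the Karoria–Fenena agreement and W-234 is covered: preferential rate 13% applies instead.
Duty = £123,101.10 × 13% = £16,003.14.
Line 3 (D-333, Solesta, 9,123 units, £1,300,666.11):
Code D-333 is under a tariff-rate quota (threshold 4,082 units). In-quota: 4,082 units at 8%; over-quota: 5,041 units at 16.5%.
Pro-rata value split: in-quota = £1,300,666.11 × 4,082/9,123 = £581,970.74; over-quota = £1,300,666.11 − £581,970.74 = £718,695.37.
In-quota duty = £581,970.74 × 8% = £46,557.66. Over-quota duty = £718,695.37 × 16.5% = £118,584.74.
Line duty = £46,557.66 + £118,584.74 = £165,142.40.
Total = £12,514.45 + £16,003.14 + £165,142.40 = £193,659.99.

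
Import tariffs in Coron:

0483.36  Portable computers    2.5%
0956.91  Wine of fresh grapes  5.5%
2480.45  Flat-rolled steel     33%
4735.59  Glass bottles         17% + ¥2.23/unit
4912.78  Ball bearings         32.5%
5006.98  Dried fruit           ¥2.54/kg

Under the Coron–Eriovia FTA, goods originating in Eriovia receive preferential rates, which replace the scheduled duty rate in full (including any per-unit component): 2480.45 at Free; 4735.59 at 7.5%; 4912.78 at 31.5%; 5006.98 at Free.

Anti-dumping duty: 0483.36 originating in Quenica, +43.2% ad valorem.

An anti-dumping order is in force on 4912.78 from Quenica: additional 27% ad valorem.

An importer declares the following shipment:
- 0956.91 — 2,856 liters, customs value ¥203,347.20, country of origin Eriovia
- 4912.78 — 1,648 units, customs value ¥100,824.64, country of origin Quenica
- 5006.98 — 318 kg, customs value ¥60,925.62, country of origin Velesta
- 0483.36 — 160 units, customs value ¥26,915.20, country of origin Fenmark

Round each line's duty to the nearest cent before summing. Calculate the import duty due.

Line 1 (0956.91, Eriovia, 2,856 liters, ¥203,347.20):
Base rate for 0956.91 is 5.5%.
Origin Eriovia is the FTA partner but 0956.91 is not on the preference list; base rate stands.
Duty = ¥203,347.20 × 5.5% = ¥11,184.10.
Line 2 (4912.78, Quenica, 1,648 units, ¥100,824.64):
Base rate for 4912.78 is 32.5%.
4912.78 has an FTA preferential rate, but origin Quenica is not Eriovia; base rate stands.
Additional duty on 4912.78 from Quenica: +27%. Applied ad valorem rate: 32.5% + 27% = 59.5%.
Duty = ¥100,824.64 × 59.5% = ¥59,990.66.
Line 3 (5006.98, Velesta, 318 kg, ¥60,925.62):
Base rate for 5006.98 is ¥2.54/kg.
5006.98 has an FTA preferential rate, but origin Velesta is not Eriovia; base rate stands.
Duty = 318 × ¥2.54 = ¥807.72.
Line 4 (0483.36, Fenmark, 160 units, ¥26,915.20):
Base rate for 0483.36 is 2.5%.
The additional-duty order on 0483.36 targets Quenica, not Fenmark; it does not apply.
Duty = ¥26,915.20 × 2.5% = ¥672.88.
Total = ¥11,184.10 + ¥59,990.66 + ¥807.72 + ¥672.88 = ¥72,655.36.

¥72,655.36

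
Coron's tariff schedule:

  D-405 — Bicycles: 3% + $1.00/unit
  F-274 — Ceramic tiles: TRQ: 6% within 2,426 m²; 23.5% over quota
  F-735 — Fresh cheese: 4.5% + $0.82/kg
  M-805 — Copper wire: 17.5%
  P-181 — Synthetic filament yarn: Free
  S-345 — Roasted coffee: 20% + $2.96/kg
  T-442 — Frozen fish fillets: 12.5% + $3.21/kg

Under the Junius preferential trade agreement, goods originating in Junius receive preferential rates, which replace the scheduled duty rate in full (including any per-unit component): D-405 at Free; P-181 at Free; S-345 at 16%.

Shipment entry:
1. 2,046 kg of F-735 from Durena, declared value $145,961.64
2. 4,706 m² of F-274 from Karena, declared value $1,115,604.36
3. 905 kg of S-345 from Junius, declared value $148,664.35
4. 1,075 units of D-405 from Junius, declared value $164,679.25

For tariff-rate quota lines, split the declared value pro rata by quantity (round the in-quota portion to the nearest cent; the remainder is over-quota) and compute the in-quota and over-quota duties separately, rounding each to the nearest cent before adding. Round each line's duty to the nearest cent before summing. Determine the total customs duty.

Line 1 (F-735, Durena, 2,046 kg, $145,961.64):
Base rate for F-735 is 4.5% + $0.82/kg.
Duty = $145,961.64 × 4.5% + 2,046 × $0.82 = $8,245.99.
Line 2 (F-274, Karena, 4,706 m², $1,115,604.36):
Code F-274 is under a tariff-rate quota (threshold 2,426 m²). In-quota: 2,426 m² at 6%; over-quota: 2,280 m² at 23.5%.
Pro-rata value split: in-quota = $1,115,604.36 × 2,426/4,706 = $575,107.56; over-quota = $1,115,604.36 − $575,107.56 = $540,496.80.
In-quota duty = $575,107.56 × 6% = $34,506.45. Over-quota duty = $540,496.80 × 23.5% = $127,016.75.
Line duty = $34,506.45 + $127,016.75 = $161,523.20.
Line 3 (S-345, Junius, 905 kg, $148,664.35):
Base rate for S-345 is 20% + $2.96/kg.
Origin Junius qualifies under the Coron–Junius agreement and S-345 is covered: preferential rate 16% applies instead.
Duty = $148,664.35 × 16% = $23,786.30.
Line 4 (D-405, Junius, 1,075 units, $164,679.25):
Base rate for D-405 is 3% + $1.00/unit.
Origin Junius qualifies under the Coron–Junius agreement and D-405 is covered: preferential rate Free applies instead.
Duty = $164,679.25 × 0% = $0.00.
Total = $8,245.99 + $161,523.20 + $23,786.30 + $0.00 = $193,555.49.

$193,555.49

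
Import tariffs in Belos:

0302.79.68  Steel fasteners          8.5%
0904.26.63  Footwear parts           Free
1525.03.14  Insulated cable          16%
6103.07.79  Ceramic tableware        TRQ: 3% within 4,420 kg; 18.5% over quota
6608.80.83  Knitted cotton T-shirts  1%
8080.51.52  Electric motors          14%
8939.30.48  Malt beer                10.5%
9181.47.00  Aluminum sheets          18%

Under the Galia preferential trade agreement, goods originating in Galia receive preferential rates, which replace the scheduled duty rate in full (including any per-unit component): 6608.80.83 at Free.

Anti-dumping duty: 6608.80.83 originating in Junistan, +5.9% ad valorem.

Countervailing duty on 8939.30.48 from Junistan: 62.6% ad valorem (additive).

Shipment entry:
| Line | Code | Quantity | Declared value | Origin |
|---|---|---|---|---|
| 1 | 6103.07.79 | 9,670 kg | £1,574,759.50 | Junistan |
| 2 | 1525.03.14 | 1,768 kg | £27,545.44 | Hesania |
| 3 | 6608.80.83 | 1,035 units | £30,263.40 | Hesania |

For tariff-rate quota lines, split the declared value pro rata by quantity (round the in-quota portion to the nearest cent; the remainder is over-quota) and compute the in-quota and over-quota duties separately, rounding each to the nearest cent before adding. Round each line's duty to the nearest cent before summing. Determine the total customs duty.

£184,471.87

Line 1 (6103.07.79, Junistan, 9,670 kg, £1,574,759.50):
Code 6103.07.79 is under a tariff-rate quota (threshold 4,420 kg). In-quota: 4,420 kg at 3%; over-quota: 5,250 kg at 18.5%.
Pro-rata value split: in-quota = £1,574,759.50 × 4,420/9,670 = £719,797.00; over-quota = £1,574,759.50 − £719,797.00 = £854,962.50.
In-quota duty = £719,797.00 × 3% = £21,593.91. Over-quota duty = £854,962.50 × 18.5% = £158,168.06.
Line duty = £21,593.91 + £158,168.06 = £179,761.97.
Line 2 (1525.03.14, Hesania, 1,768 kg, £27,545.44):
Base rate for 1525.03.14 is 16%.
Duty = £27,545.44 × 16% = £4,407.27.
Line 3 (6608.80.83, Hesania, 1,035 units, £30,263.40):
Base rate for 6608.80.83 is 1%.
6608.80.83 has an FTA preferential rate, but origin Hesania is not Galia; base rate stands.
The additional-duty order on 6608.80.83 targets Junistan, not Hesania; it does not apply.
Duty = £30,263.40 × 1% = £302.63.
Total = £179,761.97 + £4,407.27 + £302.63 = £184,471.87.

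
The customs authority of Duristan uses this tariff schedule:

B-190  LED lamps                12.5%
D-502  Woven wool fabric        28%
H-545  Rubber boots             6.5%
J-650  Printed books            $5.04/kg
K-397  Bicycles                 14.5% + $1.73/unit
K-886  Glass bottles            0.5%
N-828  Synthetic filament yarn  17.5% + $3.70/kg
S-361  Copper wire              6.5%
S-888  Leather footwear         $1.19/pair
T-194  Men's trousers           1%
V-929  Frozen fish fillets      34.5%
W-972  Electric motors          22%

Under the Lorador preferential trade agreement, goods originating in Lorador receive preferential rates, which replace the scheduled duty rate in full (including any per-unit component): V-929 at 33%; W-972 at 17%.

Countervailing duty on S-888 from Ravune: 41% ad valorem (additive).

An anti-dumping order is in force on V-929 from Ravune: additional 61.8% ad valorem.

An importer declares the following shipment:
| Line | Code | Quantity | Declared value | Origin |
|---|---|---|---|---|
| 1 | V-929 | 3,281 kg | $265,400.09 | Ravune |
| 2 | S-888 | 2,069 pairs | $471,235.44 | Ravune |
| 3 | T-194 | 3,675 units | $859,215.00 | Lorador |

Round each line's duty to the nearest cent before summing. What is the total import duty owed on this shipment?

$459,841.08

Line 1 (V-929, Ravune, 3,281 kg, $265,400.09):
Base rate for V-929 is 34.5%.
V-929 has an FTA preferential rate, but origin Ravune is not Lorador; base rate stands.
Additional duty on V-929 from Ravune: +61.8%. Applied ad valorem rate: 34.5% + 61.8% = 96.3%.
Duty = $265,400.09 × 96.3% = $255,580.29.
Line 2 (S-888, Ravune, 2,069 pairs, $471,235.44):
Base rate for S-888 is $1.19/pair.
Additional duty on S-888 from Ravune: +41% ad valorem. Applied ad valorem rate = 41%.
Duty = $471,235.44 × 41% + 2,069 × $1.19 = $195,668.64.
Line 3 (T-194, Lorador, 3,675 units, $859,215.00):
Base rate for T-194 is 1%.
Origin Lorador is the FTA partner but T-194 is not on the preference list; base rate stands.
Duty = $859,215.00 × 1% = $8,592.15.
Total = $255,580.29 + $195,668.64 + $8,592.15 = $459,841.08.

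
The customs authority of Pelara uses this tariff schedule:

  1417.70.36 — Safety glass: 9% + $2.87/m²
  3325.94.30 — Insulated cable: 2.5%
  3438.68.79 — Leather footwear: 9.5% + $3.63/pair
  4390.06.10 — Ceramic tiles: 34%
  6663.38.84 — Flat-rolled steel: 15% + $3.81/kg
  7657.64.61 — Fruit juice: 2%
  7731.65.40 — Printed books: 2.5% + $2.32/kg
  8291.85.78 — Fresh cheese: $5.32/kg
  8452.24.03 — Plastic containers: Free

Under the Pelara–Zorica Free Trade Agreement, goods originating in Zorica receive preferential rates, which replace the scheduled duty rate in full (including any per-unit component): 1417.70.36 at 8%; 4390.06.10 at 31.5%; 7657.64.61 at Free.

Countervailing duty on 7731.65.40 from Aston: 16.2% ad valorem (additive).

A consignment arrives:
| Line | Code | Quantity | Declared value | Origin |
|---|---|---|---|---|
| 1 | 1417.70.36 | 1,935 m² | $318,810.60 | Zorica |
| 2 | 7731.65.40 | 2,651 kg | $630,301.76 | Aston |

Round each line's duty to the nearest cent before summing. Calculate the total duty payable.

Line 1 (1417.70.36, Zorica, 1,935 m², $318,810.60):
Base rate for 1417.70.36 is 9% + $2.87/m².
Origin Zorica qualifies under the Pelara–Zorica agreement and 1417.70.36 is covered: preferential rate 8% applies instead.
Duty = $318,810.60 × 8% = $25,504.85.
Line 2 (7731.65.40, Aston, 2,651 kg, $630,301.76):
Base rate for 7731.65.40 is 2.5% + $2.32/kg.
Additional duty on 7731.65.40 from Aston: +16.2%. Applied ad valorem rate: 2.5% + 16.2% = 18.7%.
Duty = $630,301.76 × 18.7% + 2,651 × $2.32 = $124,016.75.
Total = $25,504.85 + $124,016.75 = $149,521.60.

$149,521.60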